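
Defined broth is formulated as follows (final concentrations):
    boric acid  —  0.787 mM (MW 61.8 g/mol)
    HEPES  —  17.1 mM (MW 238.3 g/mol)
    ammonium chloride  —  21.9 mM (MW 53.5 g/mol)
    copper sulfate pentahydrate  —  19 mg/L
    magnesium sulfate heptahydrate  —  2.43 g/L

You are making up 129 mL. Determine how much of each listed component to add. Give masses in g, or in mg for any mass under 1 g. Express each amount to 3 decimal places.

boric acid 6.274 mg; HEPES 525.666 mg; ammonium chloride 151.143 mg; copper sulfate pentahydrate 2.451 mg; magnesium sulfate heptahydrate 313.470 mg

Scale factor relative to 1 L: 0.129.
boric acid: 0.787 mmol/L × 61.8 mg/mmol × 0.129 L = 6.274 mg
HEPES: 17.1 mmol/L × 238.3 mg/mmol × 0.129 L = 525.666 mg
ammonium chloride: 21.9 mmol/L × 53.5 mg/mmol × 0.129 L = 151.143 mg
copper sulfate pentahydrate: 19 mg/L × 0.129 L = 2.451 mg
magnesium sulfate heptahydrate: 2.43 g/L × 0.129 L = 0.31347 g = 313.470 mg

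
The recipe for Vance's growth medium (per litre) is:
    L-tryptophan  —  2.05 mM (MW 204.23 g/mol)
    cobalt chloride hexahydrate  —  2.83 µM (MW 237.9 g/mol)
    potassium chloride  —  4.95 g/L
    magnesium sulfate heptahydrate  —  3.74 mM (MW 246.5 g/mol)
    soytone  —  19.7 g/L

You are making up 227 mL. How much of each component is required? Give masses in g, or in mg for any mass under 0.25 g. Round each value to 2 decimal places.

L-tryptophan 95.04 mg; cobalt chloride hexahydrate 0.15 mg; potassium chloride 1.12 g; magnesium sulfate heptahydrate 209.27 mg; soytone 4.47 g

Scale factor relative to 1 L: 0.227.
L-tryptophan: 2.05 mmol/L × 204.23 mg/mmol × 0.227 L = 95.04 mg
cobalt chloride hexahydrate: 2.83 µmol/L × 237.9 g/mol × 0.227 L ÷ 1000 = 0.15 mg
potassium chloride: 4.95 g/L × 0.227 L = 1.12 g
magnesium sulfate heptahydrate: 3.74 mmol/L × 246.5 mg/mmol × 0.227 L = 209.27 mg
soytone: 19.7 g/L × 0.227 L = 4.47 g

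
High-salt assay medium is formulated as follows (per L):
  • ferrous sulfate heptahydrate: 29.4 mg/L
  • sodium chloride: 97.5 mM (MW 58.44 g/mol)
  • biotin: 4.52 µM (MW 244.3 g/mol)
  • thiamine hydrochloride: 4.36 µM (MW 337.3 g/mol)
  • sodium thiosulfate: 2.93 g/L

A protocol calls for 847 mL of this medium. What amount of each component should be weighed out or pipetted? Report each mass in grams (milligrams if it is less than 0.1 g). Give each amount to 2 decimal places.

Target volume = 847 mL = 0.847 L.
ferrous sulfate heptahydrate: 29.4 mg/L × 0.847 L = 24.90 mg
sodium chloride: 97.5 mmol/L × 58.44 g/mol × 0.847 L ÷ 1000 = 4.83 g
biotin: 4.52 µmol/L × 244.3 g/mol × 0.847 L ÷ 1000 = 0.94 mg
thiamine hydrochloride: 4.36 µmol/L × 337.3 g/mol × 0.847 L ÷ 1000 = 1.25 mg
sodium thiosulfate: 2.93 g/L × 0.847 L = 2.48 g

ferrous sulfate heptahydrate 24.90 mg; sodium chloride 4.83 g; biotin 0.94 mg; thiamine hydrochloride 1.25 mg; sodium thiosulfate 2.48 g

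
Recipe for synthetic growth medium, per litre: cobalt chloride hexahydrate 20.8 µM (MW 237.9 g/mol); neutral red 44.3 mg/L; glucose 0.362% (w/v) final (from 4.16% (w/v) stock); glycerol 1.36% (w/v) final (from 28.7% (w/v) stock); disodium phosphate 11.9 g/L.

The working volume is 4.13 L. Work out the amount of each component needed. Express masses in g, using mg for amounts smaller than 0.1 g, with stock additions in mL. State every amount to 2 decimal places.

cobalt chloride hexahydrate 20.44 mg; neutral red 0.18 g; glucose 359.39 mL; glycerol 195.71 mL; disodium phosphate 49.15 g

Working volume: 4.13 L.
cobalt chloride hexahydrate: 20.8 µmol/L × 237.9 g/mol × 4.13 L ÷ 1000 = 20.44 mg
neutral red: 44.3 mg/L × 4.13 L = 182.959 mg = 0.18 g
glucose: C1V1 = C2V2 → 0.362% ÷ 4.16% × 4130 mL = 359.39 mL
glycerol: dilute stock: 1.36% ÷ 28.7% × 4130 mL = 195.71 mL
disodium phosphate: 11.9 g/L × 4.13 L = 49.15 g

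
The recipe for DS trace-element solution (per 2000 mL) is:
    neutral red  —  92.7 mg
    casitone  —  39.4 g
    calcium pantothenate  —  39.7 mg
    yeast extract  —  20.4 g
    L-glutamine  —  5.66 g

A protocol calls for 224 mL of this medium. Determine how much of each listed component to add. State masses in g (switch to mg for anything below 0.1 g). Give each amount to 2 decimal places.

neutral red 10.38 mg; casitone 4.41 g; calcium pantothenate 4.45 mg; yeast extract 2.28 g; L-glutamine 0.63 g

Scale factor = 224 mL / 2000 mL = 0.112.
neutral red: 92.7 mg × (224 mL / 2000 mL) = 10.38 mg
casitone: 39.4 g × (224 mL / 2000 mL) = 4.41 g
calcium pantothenate: 39.7 mg × (224 mL / 2000 mL) = 4.45 mg
yeast extract: 20.4 g × (224 mL / 2000 mL) = 2.28 g
L-glutamine: 5.66 g × (224 mL / 2000 mL) = 0.63 g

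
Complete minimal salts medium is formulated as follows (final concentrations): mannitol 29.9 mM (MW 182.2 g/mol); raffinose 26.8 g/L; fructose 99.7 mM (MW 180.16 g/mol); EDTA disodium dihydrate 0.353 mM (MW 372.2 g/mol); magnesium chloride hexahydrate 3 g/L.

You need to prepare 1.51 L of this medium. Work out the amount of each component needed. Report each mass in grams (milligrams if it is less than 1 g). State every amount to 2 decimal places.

mannitol 8.23 g; raffinose 40.47 g; fructose 27.12 g; EDTA disodium dihydrate 198.39 mg; magnesium chloride hexahydrate 4.53 g

Working volume: 1.51 L.
mannitol: 29.9 mmol/L × 182.2 g/mol × 1.51 L ÷ 1000 = 8.23 g
raffinose: 26.8 g/L × 1.51 L = 40.47 g
fructose: 99.7 mmol/L × 180.16 g/mol × 1.51 L ÷ 1000 = 27.12 g
EDTA disodium dihydrate: 0.353 mmol/L × 372.2 mg/mmol × 1.51 L = 198.39 mg
magnesium chloride hexahydrate: 3 g/L × 1.51 L = 4.53 g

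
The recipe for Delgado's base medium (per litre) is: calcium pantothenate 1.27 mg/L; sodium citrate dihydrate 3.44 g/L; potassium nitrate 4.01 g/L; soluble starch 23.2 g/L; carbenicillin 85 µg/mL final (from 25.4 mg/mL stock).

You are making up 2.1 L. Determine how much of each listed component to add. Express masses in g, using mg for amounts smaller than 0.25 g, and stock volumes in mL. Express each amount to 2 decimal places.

Scale factor relative to 1 L: 2.1.
calcium pantothenate: 1.27 mg/L × 2.1 L = 2.67 mg
sodium citrate dihydrate: 3.44 g/L × 2.1 L = 7.22 g
potassium nitrate: 4.01 g/L × 2.1 L = 8.42 g
soluble starch: 23.2 g/L × 2.1 L = 48.72 g
carbenicillin: dilute stock: 85 µg/mL × 2100 mL ÷ 25400 µg/mL = 7.03 mL

calcium pantothenate 2.67 mg; sodium citrate dihydrate 7.22 g; potassium nitrate 8.42 g; soluble starch 48.72 g; carbenicillin 7.03 mL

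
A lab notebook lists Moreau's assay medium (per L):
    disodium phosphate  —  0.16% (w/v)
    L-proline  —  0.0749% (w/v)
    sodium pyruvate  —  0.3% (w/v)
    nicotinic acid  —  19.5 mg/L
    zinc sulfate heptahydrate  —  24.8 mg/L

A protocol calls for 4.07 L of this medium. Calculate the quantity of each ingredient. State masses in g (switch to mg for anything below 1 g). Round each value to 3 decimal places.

disodium phosphate 6.512 g; L-proline 3.048 g; sodium pyruvate 12.210 g; nicotinic acid 79.365 mg; zinc sulfate heptahydrate 100.936 mg

Working volume: 4.07 L.
disodium phosphate: 0.16% w/v = 1.6 g/L → 1.6 × 4.07 L = 6.512 g
L-proline: 0.0749% w/v = 0.749 g/L → 0.749 × 4.07 L = 3.048 g
sodium pyruvate: 0.3% w/v = 3 g/L → 3 × 4.07 L = 12.210 g
nicotinic acid: 19.5 mg/L × 4.07 L = 79.365 mg
zinc sulfate heptahydrate: 24.8 mg/L × 4.07 L = 100.936 mg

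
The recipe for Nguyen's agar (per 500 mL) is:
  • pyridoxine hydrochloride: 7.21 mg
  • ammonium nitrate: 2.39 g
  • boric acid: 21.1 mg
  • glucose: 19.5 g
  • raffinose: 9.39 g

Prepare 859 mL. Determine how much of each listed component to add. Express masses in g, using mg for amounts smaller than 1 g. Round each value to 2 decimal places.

pyridoxine hydrochloride 12.39 mg; ammonium nitrate 4.11 g; boric acid 36.25 mg; glucose 33.50 g; raffinose 16.13 g

Ratio of target to recipe volume: 859 / 500 = 1.718.
pyridoxine hydrochloride: 7.21 mg × (859 mL / 500 mL) = 12.39 mg
ammonium nitrate: 2.39 g × (859 mL / 500 mL) = 4.11 g
boric acid: 21.1 mg × (859 mL / 500 mL) = 36.25 mg
glucose: 19.5 g × (859 mL / 500 mL) = 33.50 g
raffinose: 9.39 g × (859 mL / 500 mL) = 16.13 g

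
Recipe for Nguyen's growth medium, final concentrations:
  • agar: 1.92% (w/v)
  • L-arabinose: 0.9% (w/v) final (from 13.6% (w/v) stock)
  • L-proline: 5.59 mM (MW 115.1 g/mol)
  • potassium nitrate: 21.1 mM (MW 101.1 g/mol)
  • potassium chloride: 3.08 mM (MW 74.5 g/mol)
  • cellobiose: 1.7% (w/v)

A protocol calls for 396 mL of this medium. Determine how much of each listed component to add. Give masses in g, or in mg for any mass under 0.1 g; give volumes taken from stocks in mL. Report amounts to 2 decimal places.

agar 7.60 g; L-arabinose 26.21 mL; L-proline 0.25 g; potassium nitrate 0.84 g; potassium chloride 90.87 mg; cellobiose 6.73 g

Target volume = 396 mL = 0.396 L.
agar: 1.92 g per 100 mL × 396 mL ÷ 100 = 7.60 g
L-arabinose: V = C2·V2/C1 = 0.9% ÷ 13.6% × 396 mL = 26.21 mL
L-proline: 5.59 mmol/L × 115.1 g/mol × 0.396 L ÷ 1000 = 0.25 g
potassium nitrate: 21.1 mmol/L × 101.1 g/mol × 0.396 L ÷ 1000 = 0.84 g
potassium chloride: 3.08 mmol/L × 74.5 mg/mmol × 0.396 L = 90.87 mg
cellobiose: 1.7 g per 100 mL × 396 mL ÷ 100 = 6.73 g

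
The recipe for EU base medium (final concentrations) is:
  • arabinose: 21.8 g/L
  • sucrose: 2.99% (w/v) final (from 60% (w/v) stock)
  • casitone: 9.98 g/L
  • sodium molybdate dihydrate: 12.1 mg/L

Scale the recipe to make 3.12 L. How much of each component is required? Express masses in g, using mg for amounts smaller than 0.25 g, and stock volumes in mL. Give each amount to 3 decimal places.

Scale factor relative to 1 L: 3.12.
arabinose: 21.8 g/L × 3.12 L = 68.016 g
sucrose: dilute stock: 2.99% ÷ 60% × 3120 mL = 155.480 mL
casitone: 9.98 g/L × 3.12 L = 31.138 g
sodium molybdate dihydrate: 12.1 mg/L × 3.12 L = 37.752 mg

arabinose 68.016 g; sucrose 155.480 mL; casitone 31.138 g; sodium molybdate dihydrate 37.752 mg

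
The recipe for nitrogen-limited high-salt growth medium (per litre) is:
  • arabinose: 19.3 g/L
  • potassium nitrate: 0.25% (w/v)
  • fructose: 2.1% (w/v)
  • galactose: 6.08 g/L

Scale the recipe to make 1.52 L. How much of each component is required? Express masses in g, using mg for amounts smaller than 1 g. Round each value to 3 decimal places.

Scale factor relative to 1 L: 1.52.
arabinose: 19.3 g/L × 1.52 L = 29.336 g
potassium nitrate: 0.25 g per 100 mL × 1520 mL ÷ 100 = 3.800 g
fructose: 2.1% w/v = 21 g/L → 21 × 1.52 L = 31.920 g
galactose: 6.08 g/L × 1.52 L = 9.242 g

arabinose 29.336 g; potassium nitrate 3.800 g; fructose 31.920 g; galactose 9.242 g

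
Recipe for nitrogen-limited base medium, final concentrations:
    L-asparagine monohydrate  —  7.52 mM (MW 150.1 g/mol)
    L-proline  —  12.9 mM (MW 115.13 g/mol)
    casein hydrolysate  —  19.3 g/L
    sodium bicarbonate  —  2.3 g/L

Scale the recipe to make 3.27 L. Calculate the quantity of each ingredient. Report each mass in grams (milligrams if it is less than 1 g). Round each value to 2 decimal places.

L-asparagine monohydrate 3.69 g; L-proline 4.86 g; casein hydrolysate 63.11 g; sodium bicarbonate 7.52 g

Working volume: 3.27 L.
L-asparagine monohydrate: 7.52 mmol/L × 150.1 g/mol × 3.27 L ÷ 1000 = 3.69 g
L-proline: 12.9 mmol/L × 115.13 g/mol × 3.27 L ÷ 1000 = 4.86 g
casein hydrolysate: 19.3 g/L × 3.27 L = 63.11 g
sodium bicarbonate: 2.3 g/L × 3.27 L = 7.52 g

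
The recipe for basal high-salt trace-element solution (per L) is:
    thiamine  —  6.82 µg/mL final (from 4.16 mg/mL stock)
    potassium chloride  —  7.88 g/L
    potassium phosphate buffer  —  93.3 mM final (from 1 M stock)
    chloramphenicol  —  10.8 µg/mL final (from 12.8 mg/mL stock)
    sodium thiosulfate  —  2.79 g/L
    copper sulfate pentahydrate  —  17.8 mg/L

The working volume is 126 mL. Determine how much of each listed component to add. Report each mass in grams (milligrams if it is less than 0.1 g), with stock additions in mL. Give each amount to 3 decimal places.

Scale factor relative to 1 L: 0.126.
thiamine: dilute stock: 6.82 µg/mL × 126 mL ÷ 4160 µg/mL = 0.207 mL
potassium chloride: 7.88 g/L × 0.126 L = 0.993 g
potassium phosphate buffer: V = C2·V2/C1 = 93.3 mM × 126 mL ÷ 1000 mM = 11.756 mL
chloramphenicol: dilute stock: 10.8 µg/mL × 126 mL ÷ 12800 µg/mL = 0.106 mL
sodium thiosulfate: 2.79 g/L × 0.126 L = 0.352 g
copper sulfate pentahydrate: 17.8 mg/L × 0.126 L = 2.243 mg

thiamine 0.207 mL; potassium chloride 0.993 g; potassium phosphate buffer 11.756 mL; chloramphenicol 0.106 mL; sodium thiosulfate 0.352 g; copper sulfate pentahydrate 2.243 mg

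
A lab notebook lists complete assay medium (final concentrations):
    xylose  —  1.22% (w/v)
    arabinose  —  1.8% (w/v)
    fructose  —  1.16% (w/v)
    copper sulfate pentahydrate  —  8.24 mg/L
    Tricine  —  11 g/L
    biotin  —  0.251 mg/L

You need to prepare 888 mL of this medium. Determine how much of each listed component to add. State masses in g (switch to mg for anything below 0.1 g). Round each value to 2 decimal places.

Working volume: 888 mL = 0.888 L.
xylose: 1.22 g per 100 mL × 888 mL ÷ 100 = 10.83 g
arabinose: 1.8 g per 100 mL × 888 mL ÷ 100 = 15.98 g
fructose: 1.16 g per 100 mL × 888 mL ÷ 100 = 10.30 g
copper sulfate pentahydrate: 8.24 mg/L × 0.888 L = 7.32 mg
Tricine: 11 g/L × 0.888 L = 9.77 g
biotin: 0.251 mg/L × 0.888 L = 0.22 mg

xylose 10.83 g; arabinose 15.98 g; fructose 10.30 g; copper sulfate pentahydrate 7.32 mg; Tricine 9.77 g; biotin 0.22 mg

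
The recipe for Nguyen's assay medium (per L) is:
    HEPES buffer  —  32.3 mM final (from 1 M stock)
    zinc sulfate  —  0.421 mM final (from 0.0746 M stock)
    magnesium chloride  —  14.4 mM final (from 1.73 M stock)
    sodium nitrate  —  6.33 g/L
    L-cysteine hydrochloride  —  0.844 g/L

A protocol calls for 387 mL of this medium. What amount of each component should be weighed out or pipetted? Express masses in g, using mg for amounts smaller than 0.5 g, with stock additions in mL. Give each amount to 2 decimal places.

Scale factor relative to 1 L: 0.387.
HEPES buffer: V = C2·V2/C1 = 32.3 mM × 387 mL ÷ 1000 mM = 12.50 mL
zinc sulfate: dilute stock: 0.421 mM × 387 mL ÷ 74.6 mM = 2.18 mL
magnesium chloride: dilute stock: 14.4 mM × 387 mL ÷ 1730 mM = 3.22 mL
sodium nitrate: 6.33 g/L × 0.387 L = 2.45 g
L-cysteine hydrochloride: 0.844 g/L × 0.387 L = 0.326628 g = 326.63 mg

HEPES buffer 12.50 mL; zinc sulfate 2.18 mL; magnesium chloride 3.22 mL; sodium nitrate 2.45 g; L-cysteine hydrochloride 326.63 mg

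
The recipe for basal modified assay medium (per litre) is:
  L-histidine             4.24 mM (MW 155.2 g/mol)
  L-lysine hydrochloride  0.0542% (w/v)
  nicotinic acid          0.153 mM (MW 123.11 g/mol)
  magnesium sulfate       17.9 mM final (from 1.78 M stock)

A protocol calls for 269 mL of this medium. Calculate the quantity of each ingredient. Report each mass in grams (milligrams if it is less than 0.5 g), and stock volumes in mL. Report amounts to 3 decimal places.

L-histidine 177.015 mg; L-lysine hydrochloride 145.798 mg; nicotinic acid 5.067 mg; magnesium sulfate 2.705 mL

Scale factor relative to 1 L: 0.269.
L-histidine: 4.24 mmol/L × 155.2 mg/mmol × 0.269 L = 177.015 mg
L-lysine hydrochloride: 0.0542% w/v = 0.542 g/L → 0.542 × 0.269 L = 0.145798 g = 145.798 mg
nicotinic acid: 0.153 mmol/L × 123.11 mg/mmol × 0.269 L = 5.067 mg
magnesium sulfate: C1V1 = C2V2 → 17.9 mM × 269 mL ÷ 1780 mM = 2.705 mL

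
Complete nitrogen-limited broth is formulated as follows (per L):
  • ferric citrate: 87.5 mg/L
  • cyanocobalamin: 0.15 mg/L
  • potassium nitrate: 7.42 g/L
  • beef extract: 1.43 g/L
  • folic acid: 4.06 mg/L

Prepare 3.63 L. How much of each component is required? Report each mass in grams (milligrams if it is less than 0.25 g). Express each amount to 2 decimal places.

Scale factor relative to 1 L: 3.63.
ferric citrate: 87.5 mg/L × 3.63 L = 317.625 mg = 0.32 g
cyanocobalamin: 0.15 mg/L × 3.63 L = 0.54 mg
potassium nitrate: 7.42 g/L × 3.63 L = 26.93 g
beef extract: 1.43 g/L × 3.63 L = 5.19 g
folic acid: 4.06 mg/L × 3.63 L = 14.74 mg

ferric citrate 0.32 g; cyanocobalamin 0.54 mg; potassium nitrate 26.93 g; beef extract 5.19 g; folic acid 14.74 mg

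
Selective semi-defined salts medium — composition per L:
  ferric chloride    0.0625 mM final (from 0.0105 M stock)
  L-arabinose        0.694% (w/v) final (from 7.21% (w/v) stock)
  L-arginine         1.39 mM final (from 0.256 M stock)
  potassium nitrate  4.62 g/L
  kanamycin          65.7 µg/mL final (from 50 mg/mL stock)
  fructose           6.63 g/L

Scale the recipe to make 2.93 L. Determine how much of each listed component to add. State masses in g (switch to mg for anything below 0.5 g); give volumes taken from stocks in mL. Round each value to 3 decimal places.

Scale factor relative to 1 L: 2.93.
ferric chloride: C1V1 = C2V2 → 0.0625 mM × 2930 mL ÷ 10.5 mM = 17.440 mL
L-arabinose: C1V1 = C2V2 → 0.694% ÷ 7.21% × 2930 mL = 282.028 mL
L-arginine: C1V1 = C2V2 → 1.39 mM × 2930 mL ÷ 256 mM = 15.909 mL
potassium nitrate: 4.62 g/L × 2.93 L = 13.537 g
kanamycin: dilute stock: 65.7 µg/mL × 2930 mL ÷ 50000 µg/mL = 3.850 mL
fructose: 6.63 g/L × 2.93 L = 19.426 g

ferric chloride 17.440 mL; L-arabinose 282.028 mL; L-arginine 15.909 mL; potassium nitrate 13.537 g; kanamycin 3.850 mL; fructose 19.426 g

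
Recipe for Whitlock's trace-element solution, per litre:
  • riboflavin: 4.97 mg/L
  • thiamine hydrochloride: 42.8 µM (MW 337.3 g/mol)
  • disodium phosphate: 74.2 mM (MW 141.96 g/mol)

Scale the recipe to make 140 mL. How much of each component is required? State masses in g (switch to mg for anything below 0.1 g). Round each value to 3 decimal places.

riboflavin 0.696 mg; thiamine hydrochloride 2.021 mg; disodium phosphate 1.475 g

Target volume = 140 mL = 0.14 L.
riboflavin: 4.97 mg/L × 0.14 L = 0.696 mg
thiamine hydrochloride: 42.8 µmol/L × 337.3 g/mol × 0.14 L ÷ 1000 = 2.021 mg
disodium phosphate: 74.2 mmol/L × 141.96 g/mol × 0.14 L ÷ 1000 = 1.475 g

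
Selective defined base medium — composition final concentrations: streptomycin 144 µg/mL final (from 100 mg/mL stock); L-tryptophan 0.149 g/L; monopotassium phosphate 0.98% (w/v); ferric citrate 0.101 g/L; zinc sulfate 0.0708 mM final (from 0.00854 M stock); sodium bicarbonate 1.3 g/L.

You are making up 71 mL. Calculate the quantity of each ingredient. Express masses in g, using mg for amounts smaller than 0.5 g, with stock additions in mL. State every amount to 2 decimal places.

Working volume: 71 mL = 0.071 L.
streptomycin: dilute stock: 144 µg/mL × 71 mL ÷ 100000 µg/mL = 0.10 mL
L-tryptophan: 0.149 g/L × 0.071 L = 0.010579 g = 10.58 mg
monopotassium phosphate: 0.98 g per 100 mL × 71 mL ÷ 100 = 0.70 g
ferric citrate: 0.101 g/L × 0.071 L = 0.007171 g = 7.17 mg
zinc sulfate: C1V1 = C2V2 → 0.0708 mM × 71 mL ÷ 8.54 mM = 0.59 mL
sodium bicarbonate: 1.3 g/L × 0.071 L = 0.0923 g = 92.30 mg

streptomycin 0.10 mL; L-tryptophan 10.58 mg; monopotassium phosphate 0.70 g; ferric citrate 7.17 mg; zinc sulfate 0.59 mL; sodium bicarbonate 92.30 mg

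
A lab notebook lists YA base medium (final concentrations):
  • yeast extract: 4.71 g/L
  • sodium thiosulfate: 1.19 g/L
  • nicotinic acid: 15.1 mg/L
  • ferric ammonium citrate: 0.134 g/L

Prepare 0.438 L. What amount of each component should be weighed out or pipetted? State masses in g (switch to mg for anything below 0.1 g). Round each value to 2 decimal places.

yeast extract 2.06 g; sodium thiosulfate 0.52 g; nicotinic acid 6.61 mg; ferric ammonium citrate 58.69 mg

Scale factor relative to 1 L: 0.438.
yeast extract: 4.71 g/L × 0.438 L = 2.06 g
sodium thiosulfate: 1.19 g/L × 0.438 L = 0.52 g
nicotinic acid: 15.1 mg/L × 0.438 L = 6.61 mg
ferric ammonium citrate: 0.134 g/L × 0.438 L = 0.058692 g = 58.69 mg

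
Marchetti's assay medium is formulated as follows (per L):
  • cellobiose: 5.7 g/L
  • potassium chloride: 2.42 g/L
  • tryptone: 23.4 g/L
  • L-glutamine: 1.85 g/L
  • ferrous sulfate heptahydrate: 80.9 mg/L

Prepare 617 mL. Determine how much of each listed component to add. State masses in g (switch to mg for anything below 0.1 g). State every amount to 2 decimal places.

Working volume: 617 mL = 0.617 L.
cellobiose: 5.7 g/L × 0.617 L = 3.52 g
potassium chloride: 2.42 g/L × 0.617 L = 1.49 g
tryptone: 23.4 g/L × 0.617 L = 14.44 g
L-glutamine: 1.85 g/L × 0.617 L = 1.14 g
ferrous sulfate heptahydrate: 80.9 mg/L × 0.617 L = 49.92 mg

cellobiose 3.52 g; potassium chloride 1.49 g; tryptone 14.44 g; L-glutamine 1.14 g; ferrous sulfate heptahydrate 49.92 mg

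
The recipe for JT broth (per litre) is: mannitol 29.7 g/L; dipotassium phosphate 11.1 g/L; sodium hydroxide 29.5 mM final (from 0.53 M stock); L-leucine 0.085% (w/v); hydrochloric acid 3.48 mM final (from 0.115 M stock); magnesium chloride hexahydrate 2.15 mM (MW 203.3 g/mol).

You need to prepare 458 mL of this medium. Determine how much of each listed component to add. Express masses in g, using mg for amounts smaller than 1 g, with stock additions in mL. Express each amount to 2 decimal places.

mannitol 13.60 g; dipotassium phosphate 5.08 g; sodium hydroxide 25.49 mL; L-leucine 389.30 mg; hydrochloric acid 13.86 mL; magnesium chloride hexahydrate 200.19 mg

Scale factor relative to 1 L: 0.458.
mannitol: 29.7 g/L × 0.458 L = 13.60 g
dipotassium phosphate: 11.1 g/L × 0.458 L = 5.08 g
sodium hydroxide: V = C2·V2/C1 = 29.5 mM × 458 mL ÷ 530 mM = 25.49 mL
L-leucine: 0.085 g per 100 mL × 458 mL ÷ 100 = 0.3893 g = 389.30 mg
hydrochloric acid: dilute stock: 3.48 mM × 458 mL ÷ 115 mM = 13.86 mL
magnesium chloride hexahydrate: 2.15 mmol/L × 203.3 mg/mmol × 0.458 L = 200.19 mg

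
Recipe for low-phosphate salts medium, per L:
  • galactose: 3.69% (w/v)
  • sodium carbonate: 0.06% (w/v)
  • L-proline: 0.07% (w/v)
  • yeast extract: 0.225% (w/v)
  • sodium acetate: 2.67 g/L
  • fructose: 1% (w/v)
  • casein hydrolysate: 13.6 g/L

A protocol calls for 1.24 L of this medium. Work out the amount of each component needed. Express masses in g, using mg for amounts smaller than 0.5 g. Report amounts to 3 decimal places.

Working volume: 1.24 L.
galactose: 3.69% w/v = 36.9 g/L → 36.9 × 1.24 L = 45.756 g
sodium carbonate: 0.06% w/v = 0.6 g/L → 0.6 × 1.24 L = 0.744 g
L-proline: 0.07 g per 100 mL × 1240 mL ÷ 100 = 0.868 g
yeast extract: 0.225% w/v = 2.25 g/L → 2.25 × 1.24 L = 2.790 g
sodium acetate: 2.67 g/L × 1.24 L = 3.311 g
fructose: 1% w/v = 10 g/L → 10 × 1.24 L = 12.400 g
casein hydrolysate: 13.6 g/L × 1.24 L = 16.864 g

galactose 45.756 g; sodium carbonate 0.744 g; L-proline 0.868 g; yeast extract 2.790 g; sodium acetate 3.311 g; fructose 12.400 g; casein hydrolysate 16.864 g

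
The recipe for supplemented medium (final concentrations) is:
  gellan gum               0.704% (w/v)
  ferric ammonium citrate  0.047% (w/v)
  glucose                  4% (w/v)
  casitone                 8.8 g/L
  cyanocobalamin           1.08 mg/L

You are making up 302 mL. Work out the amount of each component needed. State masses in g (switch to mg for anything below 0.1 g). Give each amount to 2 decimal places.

Working volume: 302 mL = 0.302 L.
gellan gum: 0.704 g per 100 mL × 302 mL ÷ 100 = 2.13 g
ferric ammonium citrate: 0.047% w/v = 0.47 g/L → 0.47 × 0.302 L = 0.14 g
glucose: 4% w/v = 40 g/L → 40 × 0.302 L = 12.08 g
casitone: 8.8 g/L × 0.302 L = 2.66 g
cyanocobalamin: 1.08 mg/L × 0.302 L = 0.33 mg

gellan gum 2.13 g; ferric ammonium citrate 0.14 g; glucose 12.08 g; casitone 2.66 g; cyanocobalamin 0.33 mg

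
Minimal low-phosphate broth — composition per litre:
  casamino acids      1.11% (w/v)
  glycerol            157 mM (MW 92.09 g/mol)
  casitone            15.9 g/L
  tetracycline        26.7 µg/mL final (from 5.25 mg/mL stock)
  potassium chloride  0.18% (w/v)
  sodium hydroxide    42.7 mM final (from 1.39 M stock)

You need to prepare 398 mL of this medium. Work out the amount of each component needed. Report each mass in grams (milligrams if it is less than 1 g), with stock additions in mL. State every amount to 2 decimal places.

casamino acids 4.42 g; glycerol 5.75 g; casitone 6.33 g; tetracycline 2.02 mL; potassium chloride 716.40 mg; sodium hydroxide 12.23 mL

Scale factor relative to 1 L: 0.398.
casamino acids: 1.11% w/v = 11.1 g/L → 11.1 × 0.398 L = 4.42 g
glycerol: 157 mmol/L × 92.09 g/mol × 0.398 L ÷ 1000 = 5.75 g
casitone: 15.9 g/L × 0.398 L = 6.33 g
tetracycline: dilute stock: 26.7 µg/mL × 398 mL ÷ 5250 µg/mL = 2.02 mL
potassium chloride: 0.18 g per 100 mL × 398 mL ÷ 100 = 0.7164 g = 716.40 mg
sodium hydroxide: dilute stock: 42.7 mM × 398 mL ÷ 1390 mM = 12.23 mL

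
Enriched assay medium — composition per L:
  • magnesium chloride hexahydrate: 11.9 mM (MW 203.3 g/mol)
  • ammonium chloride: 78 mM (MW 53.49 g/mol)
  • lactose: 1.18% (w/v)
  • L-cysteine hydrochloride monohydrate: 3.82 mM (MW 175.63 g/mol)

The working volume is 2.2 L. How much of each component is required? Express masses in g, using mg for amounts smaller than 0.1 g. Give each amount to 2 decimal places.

Scale factor relative to 1 L: 2.2.
magnesium chloride hexahydrate: 11.9 mmol/L × 203.3 g/mol × 2.2 L ÷ 1000 = 5.32 g
ammonium chloride: 78 mmol/L × 53.49 g/mol × 2.2 L ÷ 1000 = 9.18 g
lactose: 1.18 g per 100 mL × 2200 mL ÷ 100 = 25.96 g
L-cysteine hydrochloride monohydrate: 3.82 mmol/L × 175.63 g/mol × 2.2 L ÷ 1000 = 1.48 g

magnesium chloride hexahydrate 5.32 g; ammonium chloride 9.18 g; lactose 25.96 g; L-cysteine hydrochloride monohydrate 1.48 g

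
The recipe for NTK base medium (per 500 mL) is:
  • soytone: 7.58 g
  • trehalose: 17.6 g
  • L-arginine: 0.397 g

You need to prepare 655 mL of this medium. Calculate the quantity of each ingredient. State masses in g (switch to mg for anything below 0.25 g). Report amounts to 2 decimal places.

soytone 9.93 g; trehalose 23.06 g; L-arginine 0.52 g

Scale factor = 655 mL / 500 mL = 1.31.
soytone: 7.58 g × (655 mL / 500 mL) = 9.93 g
trehalose: 17.6 g × (655 mL / 500 mL) = 23.06 g
L-arginine: 0.397 g × (655 mL / 500 mL) = 0.52 g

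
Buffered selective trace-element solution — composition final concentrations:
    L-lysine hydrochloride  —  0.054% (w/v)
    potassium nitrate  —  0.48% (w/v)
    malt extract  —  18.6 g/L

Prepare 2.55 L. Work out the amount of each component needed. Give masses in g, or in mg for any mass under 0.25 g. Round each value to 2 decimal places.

L-lysine hydrochloride 1.38 g; potassium nitrate 12.24 g; malt extract 47.43 g

Scale factor relative to 1 L: 2.55.
L-lysine hydrochloride: 0.054% w/v = 0.54 g/L → 0.54 × 2.55 L = 1.38 g
potassium nitrate: 0.48% w/v = 4.8 g/L → 4.8 × 2.55 L = 12.24 g
malt extract: 18.6 g/L × 2.55 L = 47.43 g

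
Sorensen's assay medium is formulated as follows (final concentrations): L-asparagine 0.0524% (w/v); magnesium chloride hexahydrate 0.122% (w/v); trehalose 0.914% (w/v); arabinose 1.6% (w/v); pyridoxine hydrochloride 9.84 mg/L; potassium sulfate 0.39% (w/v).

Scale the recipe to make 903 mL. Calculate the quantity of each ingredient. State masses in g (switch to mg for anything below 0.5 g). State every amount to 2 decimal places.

Target volume = 903 mL = 0.903 L.
L-asparagine: 0.0524% w/v = 0.524 g/L → 0.524 × 0.903 L = 0.473172 g = 473.17 mg
magnesium chloride hexahydrate: 0.122 g per 100 mL × 903 mL ÷ 100 = 1.10 g
trehalose: 0.914 g per 100 mL × 903 mL ÷ 100 = 8.25 g
arabinose: 1.6% w/v = 16 g/L → 16 × 0.903 L = 14.45 g
pyridoxine hydrochloride: 9.84 mg/L × 0.903 L = 8.89 mg
potassium sulfate: 0.39 g per 100 mL × 903 mL ÷ 100 = 3.52 g

L-asparagine 473.17 mg; magnesium chloride hexahydrate 1.10 g; trehalose 8.25 g; arabinose 14.45 g; pyridoxine hydrochloride 8.89 mg; potassium sulfate 3.52 g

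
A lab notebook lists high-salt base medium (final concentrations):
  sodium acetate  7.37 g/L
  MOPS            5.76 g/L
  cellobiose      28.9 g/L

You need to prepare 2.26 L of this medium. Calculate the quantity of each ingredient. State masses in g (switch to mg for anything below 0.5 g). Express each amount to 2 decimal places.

sodium acetate 16.66 g; MOPS 13.02 g; cellobiose 65.31 g

Scale factor relative to 1 L: 2.26.
sodium acetate: 7.37 g/L × 2.26 L = 16.66 g
MOPS: 5.76 g/L × 2.26 L = 13.02 g
cellobiose: 28.9 g/L × 2.26 L = 65.31 g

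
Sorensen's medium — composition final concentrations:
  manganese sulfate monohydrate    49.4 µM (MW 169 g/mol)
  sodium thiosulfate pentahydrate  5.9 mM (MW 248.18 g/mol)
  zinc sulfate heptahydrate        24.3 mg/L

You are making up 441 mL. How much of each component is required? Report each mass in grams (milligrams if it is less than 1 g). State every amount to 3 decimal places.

manganese sulfate monohydrate 3.682 mg; sodium thiosulfate pentahydrate 645.740 mg; zinc sulfate heptahydrate 10.716 mg

Scale factor relative to 1 L: 0.441.
manganese sulfate monohydrate: 49.4 µmol/L × 169 g/mol × 0.441 L ÷ 1000 = 3.682 mg
sodium thiosulfate pentahydrate: 5.9 mmol/L × 248.18 mg/mmol × 0.441 L = 645.740 mg
zinc sulfate heptahydrate: 24.3 mg/L × 0.441 L = 10.716 mg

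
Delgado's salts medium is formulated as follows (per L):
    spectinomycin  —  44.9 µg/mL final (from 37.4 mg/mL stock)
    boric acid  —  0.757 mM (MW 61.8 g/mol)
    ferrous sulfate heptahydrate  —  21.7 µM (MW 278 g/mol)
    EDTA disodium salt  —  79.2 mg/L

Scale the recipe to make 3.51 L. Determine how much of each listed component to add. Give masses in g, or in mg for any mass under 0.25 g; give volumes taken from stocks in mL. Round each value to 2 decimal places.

Scale factor relative to 1 L: 3.51.
spectinomycin: C1V1 = C2V2 → 44.9 µg/mL × 3510 mL ÷ 37400 µg/mL = 4.21 mL
boric acid: 0.757 mmol/L × 61.8 mg/mmol × 3.51 L = 164.21 mg
ferrous sulfate heptahydrate: 21.7 µmol/L × 278 g/mol × 3.51 L ÷ 1000 = 21.17 mg
EDTA disodium salt: 79.2 mg/L × 3.51 L = 277.992 mg = 0.28 g

spectinomycin 4.21 mL; boric acid 164.21 mg; ferrous sulfate heptahydrate 21.17 mg; EDTA disodium salt 0.28 g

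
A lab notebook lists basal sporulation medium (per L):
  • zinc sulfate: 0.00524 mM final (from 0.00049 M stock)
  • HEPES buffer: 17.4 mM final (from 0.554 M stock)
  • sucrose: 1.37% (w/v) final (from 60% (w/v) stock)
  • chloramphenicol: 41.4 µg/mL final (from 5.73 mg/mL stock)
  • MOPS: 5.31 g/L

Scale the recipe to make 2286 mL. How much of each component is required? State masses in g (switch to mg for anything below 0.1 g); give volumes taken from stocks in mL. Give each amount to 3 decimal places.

Working volume: 2286 mL = 2.286 L.
zinc sulfate: V = C2·V2/C1 = 0.00524 mM × 2286 mL ÷ 0.49 mM = 24.446 mL
HEPES buffer: C1V1 = C2V2 → 17.4 mM × 2286 mL ÷ 554 mM = 71.799 mL
sucrose: dilute stock: 1.37% ÷ 60% × 2286 mL = 52.197 mL
chloramphenicol: dilute stock: 41.4 µg/mL × 2286 mL ÷ 5730 µg/mL = 16.517 mL
MOPS: 5.31 g/L × 2.286 L = 12.139 g

zinc sulfate 24.446 mL; HEPES buffer 71.799 mL; sucrose 52.197 mL; chloramphenicol 16.517 mL; MOPS 12.139 g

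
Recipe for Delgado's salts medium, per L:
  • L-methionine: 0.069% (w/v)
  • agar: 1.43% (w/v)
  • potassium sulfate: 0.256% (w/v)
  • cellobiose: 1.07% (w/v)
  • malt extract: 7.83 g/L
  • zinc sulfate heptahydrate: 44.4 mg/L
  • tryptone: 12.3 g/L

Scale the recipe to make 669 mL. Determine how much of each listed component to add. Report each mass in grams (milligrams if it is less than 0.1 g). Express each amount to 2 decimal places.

Working volume: 669 mL = 0.669 L.
L-methionine: 0.069 g per 100 mL × 669 mL ÷ 100 = 0.46 g
agar: 1.43% w/v = 14.3 g/L → 14.3 × 0.669 L = 9.57 g
potassium sulfate: 0.256% w/v = 2.56 g/L → 2.56 × 0.669 L = 1.71 g
cellobiose: 1.07 g per 100 mL × 669 mL ÷ 100 = 7.16 g
malt extract: 7.83 g/L × 0.669 L = 5.24 g
zinc sulfate heptahydrate: 44.4 mg/L × 0.669 L = 29.70 mg
tryptone: 12.3 g/L × 0.669 L = 8.23 g

L-methionine 0.46 g; agar 9.57 g; potassium sulfate 1.71 g; cellobiose 7.16 g; malt extract 5.24 g; zinc sulfate heptahydrate 29.70 mg; tryptone 8.23 g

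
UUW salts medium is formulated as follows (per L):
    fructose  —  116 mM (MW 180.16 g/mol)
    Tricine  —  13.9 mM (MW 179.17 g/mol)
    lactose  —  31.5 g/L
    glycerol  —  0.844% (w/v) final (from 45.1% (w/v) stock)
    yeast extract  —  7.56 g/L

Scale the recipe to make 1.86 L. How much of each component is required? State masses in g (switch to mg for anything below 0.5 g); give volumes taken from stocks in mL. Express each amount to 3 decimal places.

Working volume: 1.86 L.
fructose: 116 mmol/L × 180.16 g/mol × 1.86 L ÷ 1000 = 38.871 g
Tricine: 13.9 mmol/L × 179.17 g/mol × 1.86 L ÷ 1000 = 4.632 g
lactose: 31.5 g/L × 1.86 L = 58.590 g
glycerol: dilute stock: 0.844% ÷ 45.1% × 1860 mL = 34.808 mL
yeast extract: 7.56 g/L × 1.86 L = 14.062 g

fructose 38.871 g; Tricine 4.632 g; lactose 58.590 g; glycerol 34.808 mL; yeast extract 14.062 g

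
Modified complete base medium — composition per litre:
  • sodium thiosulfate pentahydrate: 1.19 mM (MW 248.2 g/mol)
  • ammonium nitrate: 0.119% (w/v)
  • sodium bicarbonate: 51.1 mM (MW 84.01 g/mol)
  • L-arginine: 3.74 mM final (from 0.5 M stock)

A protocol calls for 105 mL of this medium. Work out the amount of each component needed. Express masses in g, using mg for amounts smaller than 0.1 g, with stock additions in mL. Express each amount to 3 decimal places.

Working volume: 105 mL = 0.105 L.
sodium thiosulfate pentahydrate: 1.19 mmol/L × 248.2 mg/mmol × 0.105 L = 31.013 mg
ammonium nitrate: 0.119 g per 100 mL × 105 mL ÷ 100 = 0.125 g
sodium bicarbonate: 51.1 mmol/L × 84.01 g/mol × 0.105 L ÷ 1000 = 0.451 g
L-arginine: C1V1 = C2V2 → 3.74 mM × 105 mL ÷ 500 mM = 0.785 mL

sodium thiosulfate pentahydrate 31.013 mg; ammonium nitrate 0.125 g; sodium bicarbonate 0.451 g; L-arginine 0.785 mL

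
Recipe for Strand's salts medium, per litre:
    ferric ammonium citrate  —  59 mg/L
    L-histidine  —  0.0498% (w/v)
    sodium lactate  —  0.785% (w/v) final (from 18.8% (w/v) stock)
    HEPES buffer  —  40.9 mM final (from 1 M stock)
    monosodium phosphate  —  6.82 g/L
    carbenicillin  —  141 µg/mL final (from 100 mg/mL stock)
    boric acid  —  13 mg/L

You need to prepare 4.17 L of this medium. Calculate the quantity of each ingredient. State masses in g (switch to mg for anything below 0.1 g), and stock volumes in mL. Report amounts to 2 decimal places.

ferric ammonium citrate 0.25 g; L-histidine 2.08 g; sodium lactate 174.12 mL; HEPES buffer 170.55 mL; monosodium phosphate 28.44 g; carbenicillin 5.88 mL; boric acid 54.21 mg

Scale factor relative to 1 L: 4.17.
ferric ammonium citrate: 59 mg/L × 4.17 L = 246.03 mg = 0.25 g
L-histidine: 0.0498% w/v = 0.498 g/L → 0.498 × 4.17 L = 2.08 g
sodium lactate: V = C2·V2/C1 = 0.785% ÷ 18.8% × 4170 mL = 174.12 mL
HEPES buffer: V = C2·V2/C1 = 40.9 mM × 4170 mL ÷ 1000 mM = 170.55 mL
monosodium phosphate: 6.82 g/L × 4.17 L = 28.44 g
carbenicillin: V = C2·V2/C1 = 141 µg/mL × 4170 mL ÷ 100000 µg/mL = 5.88 mL
boric acid: 13 mg/L × 4.17 L = 54.21 mg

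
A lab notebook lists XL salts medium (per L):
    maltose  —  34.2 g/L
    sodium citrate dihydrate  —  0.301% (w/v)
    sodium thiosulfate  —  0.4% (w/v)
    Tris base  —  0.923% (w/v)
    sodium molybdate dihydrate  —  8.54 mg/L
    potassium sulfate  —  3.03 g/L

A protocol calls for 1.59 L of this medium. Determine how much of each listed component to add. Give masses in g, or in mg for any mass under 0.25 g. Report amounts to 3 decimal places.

maltose 54.378 g; sodium citrate dihydrate 4.786 g; sodium thiosulfate 6.360 g; Tris base 14.676 g; sodium molybdate dihydrate 13.579 mg; potassium sulfate 4.818 g

Working volume: 1.59 L.
maltose: 34.2 g/L × 1.59 L = 54.378 g
sodium citrate dihydrate: 0.301% w/v = 3.01 g/L → 3.01 × 1.59 L = 4.786 g
sodium thiosulfate: 0.4% w/v = 4 g/L → 4 × 1.59 L = 6.360 g
Tris base: 0.923% w/v = 9.23 g/L → 9.23 × 1.59 L = 14.676 g
sodium molybdate dihydrate: 8.54 mg/L × 1.59 L = 13.579 mg
potassium sulfate: 3.03 g/L × 1.59 L = 4.818 g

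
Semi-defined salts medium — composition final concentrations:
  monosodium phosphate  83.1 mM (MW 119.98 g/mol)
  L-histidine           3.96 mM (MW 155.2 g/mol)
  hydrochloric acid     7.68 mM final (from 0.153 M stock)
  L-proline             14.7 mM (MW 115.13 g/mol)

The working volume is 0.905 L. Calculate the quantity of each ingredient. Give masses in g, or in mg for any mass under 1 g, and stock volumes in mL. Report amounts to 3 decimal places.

monosodium phosphate 9.023 g; L-histidine 556.206 mg; hydrochloric acid 45.427 mL; L-proline 1.532 g

Working volume: 0.905 L.
monosodium phosphate: 83.1 mmol/L × 119.98 g/mol × 0.905 L ÷ 1000 = 9.023 g
L-histidine: 3.96 mmol/L × 155.2 mg/mmol × 0.905 L = 556.206 mg
hydrochloric acid: C1V1 = C2V2 → 7.68 mM × 905 mL ÷ 153 mM = 45.427 mL
L-proline: 14.7 mmol/L × 115.13 g/mol × 0.905 L ÷ 1000 = 1.532 g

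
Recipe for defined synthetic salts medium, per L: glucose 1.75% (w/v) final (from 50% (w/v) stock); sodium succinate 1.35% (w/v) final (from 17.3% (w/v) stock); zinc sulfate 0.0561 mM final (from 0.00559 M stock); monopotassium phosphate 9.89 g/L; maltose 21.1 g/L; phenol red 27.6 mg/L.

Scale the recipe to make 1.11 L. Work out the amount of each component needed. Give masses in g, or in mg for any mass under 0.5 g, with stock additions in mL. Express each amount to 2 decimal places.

glucose 38.85 mL; sodium succinate 86.62 mL; zinc sulfate 11.14 mL; monopotassium phosphate 10.98 g; maltose 23.42 g; phenol red 30.64 mg

Working volume: 1.11 L.
glucose: C1V1 = C2V2 → 1.75% ÷ 50% × 1110 mL = 38.85 mL
sodium succinate: C1V1 = C2V2 → 1.35% ÷ 17.3% × 1110 mL = 86.62 mL
zinc sulfate: C1V1 = C2V2 → 0.0561 mM × 1110 mL ÷ 5.59 mM = 11.14 mL
monopotassium phosphate: 9.89 g/L × 1.11 L = 10.98 g
maltose: 21.1 g/L × 1.11 L = 23.42 g
phenol red: 27.6 mg/L × 1.11 L = 30.64 mg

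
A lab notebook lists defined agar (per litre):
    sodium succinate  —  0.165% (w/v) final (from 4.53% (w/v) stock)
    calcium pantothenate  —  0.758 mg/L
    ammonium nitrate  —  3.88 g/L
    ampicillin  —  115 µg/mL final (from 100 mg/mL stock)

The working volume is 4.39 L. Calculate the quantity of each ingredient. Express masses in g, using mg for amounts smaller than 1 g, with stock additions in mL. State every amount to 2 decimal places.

sodium succinate 159.90 mL; calcium pantothenate 3.33 mg; ammonium nitrate 17.03 g; ampicillin 5.05 mL

Scale factor relative to 1 L: 4.39.
sodium succinate: dilute stock: 0.165% ÷ 4.53% × 4390 mL = 159.90 mL
calcium pantothenate: 0.758 mg/L × 4.39 L = 3.33 mg
ammonium nitrate: 3.88 g/L × 4.39 L = 17.03 g
ampicillin: dilute stock: 115 µg/mL × 4390 mL ÷ 100000 µg/mL = 5.05 mL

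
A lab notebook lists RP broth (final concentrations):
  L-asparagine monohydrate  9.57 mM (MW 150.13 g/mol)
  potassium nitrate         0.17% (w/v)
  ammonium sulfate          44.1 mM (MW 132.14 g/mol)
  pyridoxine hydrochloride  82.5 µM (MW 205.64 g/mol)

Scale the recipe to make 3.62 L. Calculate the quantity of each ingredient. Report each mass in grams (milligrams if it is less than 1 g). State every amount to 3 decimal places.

L-asparagine monohydrate 5.201 g; potassium nitrate 6.154 g; ammonium sulfate 21.095 g; pyridoxine hydrochloride 61.414 mg

Scale factor relative to 1 L: 3.62.
L-asparagine monohydrate: 9.57 mmol/L × 150.13 g/mol × 3.62 L ÷ 1000 = 5.201 g
potassium nitrate: 0.17% w/v = 1.7 g/L → 1.7 × 3.62 L = 6.154 g
ammonium sulfate: 44.1 mmol/L × 132.14 g/mol × 3.62 L ÷ 1000 = 21.095 g
pyridoxine hydrochloride: 82.5 µmol/L × 205.64 g/mol × 3.62 L ÷ 1000 = 61.414 mg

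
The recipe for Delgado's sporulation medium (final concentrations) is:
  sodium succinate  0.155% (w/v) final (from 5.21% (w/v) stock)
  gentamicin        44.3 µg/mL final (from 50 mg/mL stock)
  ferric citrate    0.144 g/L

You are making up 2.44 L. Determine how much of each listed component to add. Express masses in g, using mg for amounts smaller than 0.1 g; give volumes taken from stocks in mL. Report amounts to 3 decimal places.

sodium succinate 72.591 mL; gentamicin 2.162 mL; ferric citrate 0.351 g

Scale factor relative to 1 L: 2.44.
sodium succinate: dilute stock: 0.155% ÷ 5.21% × 2440 mL = 72.591 mL
gentamicin: dilute stock: 44.3 µg/mL × 2440 mL ÷ 50000 µg/mL = 2.162 mL
ferric citrate: 0.144 g/L × 2.44 L = 0.351 g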